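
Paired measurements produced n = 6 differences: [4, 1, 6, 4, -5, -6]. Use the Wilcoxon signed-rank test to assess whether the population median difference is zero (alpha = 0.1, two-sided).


Step 1: Drop any zero differences (none here) and take |d_i|.
|d| = [4, 1, 6, 4, 5, 6]
Step 2: Midrank |d_i| (ties get averaged ranks).
ranks: |4|->2.5, |1|->1, |6|->5.5, |4|->2.5, |5|->4, |6|->5.5
Step 3: Attach original signs; sum ranks with positive sign and with negative sign.
W+ = 2.5 + 1 + 5.5 + 2.5 = 11.5
W- = 4 + 5.5 = 9.5
(Check: W+ + W- = 21 should equal n(n+1)/2 = 21.)
Step 4: Test statistic W = min(W+, W-) = 9.5.
Step 5: Ties in |d|, so use the tie-corrected normal approximation.
        E[W] = n(n+1)/4 = 6*7/4 = 10.5.
        Tie groups: |d|=4 (t=2), |d|=6 (t=2); sum(t^3 - t) = 12.
        Var[W] = n(n+1)(2n+1)/24 - sum(t^3-t)/48 = 546/24 - 12/48 = 22.5.
        z = (W - E[W]) / sqrt(Var[W]) = (9.5 - 10.5) / 4.7434 = -0.2108.
        Two-sided p = 2*Phi(z) = 0.833029.
Step 6: alpha = 0.1. fail to reject H0.

W+ = 11.5, W- = 9.5, W = min = 9.5, p = 0.833029, fail to reject H0.


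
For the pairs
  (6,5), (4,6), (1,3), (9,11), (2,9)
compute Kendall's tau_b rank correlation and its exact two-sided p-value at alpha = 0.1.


Step 1: Enumerate the 10 unordered pairs (i,j) with i<j and classify each by sign(x_j-x_i) * sign(y_j-y_i).
  (1,2):dx=-2,dy=+1->D; (1,3):dx=-5,dy=-2->C; (1,4):dx=+3,dy=+6->C; (1,5):dx=-4,dy=+4->D
  (2,3):dx=-3,dy=-3->C; (2,4):dx=+5,dy=+5->C; (2,5):dx=-2,dy=+3->D; (3,4):dx=+8,dy=+8->C
  (3,5):dx=+1,dy=+6->C; (4,5):dx=-7,dy=-2->C
Step 2: C = 7, D = 3, total pairs = 10.
Step 3: tau = (C - D)/(n(n-1)/2) = (7 - 3)/10 = 0.400000.
Step 4: Exact two-sided p-value (enumerate n! = 120 permutations of y under H0): p = 0.483333.
Step 5: alpha = 0.1. fail to reject H0.

tau_b = 0.4000 (C=7, D=3), p = 0.483333, fail to reject H0.


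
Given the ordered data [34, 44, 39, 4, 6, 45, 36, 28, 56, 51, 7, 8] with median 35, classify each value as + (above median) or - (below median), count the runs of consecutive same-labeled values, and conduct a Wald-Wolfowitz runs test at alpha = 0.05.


Step 1: Compute median = 35; label A = above, B = below.
Labels in order: BAABBAABAABB  (n_A = 6, n_B = 6)
Step 2: Count runs R = 7.
Step 3: Under H0 (random ordering), E[R] = 2*n_A*n_B/(n_A+n_B) + 1 = 2*6*6/12 + 1 = 7.0000.
        Var[R] = 2*n_A*n_B*(2*n_A*n_B - n_A - n_B) / ((n_A+n_B)^2 * (n_A+n_B-1)) = 4320/1584 = 2.7273.
        SD[R] = 1.6514.
Step 4: R = E[R], so z = 0 with no continuity correction.
Step 5: Two-sided p-value via normal approximation = 2*(1 - Phi(|z|)) = 1.000000.
Step 6: alpha = 0.05. fail to reject H0.

R = 7, z = 0.0000, p = 1.000000, fail to reject H0.


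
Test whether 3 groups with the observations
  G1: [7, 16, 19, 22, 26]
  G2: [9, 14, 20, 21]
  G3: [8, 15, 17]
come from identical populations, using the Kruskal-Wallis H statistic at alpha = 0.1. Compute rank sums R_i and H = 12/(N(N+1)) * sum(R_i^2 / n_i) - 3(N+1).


Step 1: Combine all N = 12 observations and assign midranks.
sorted (value, group, rank): (7,G1,1), (8,G3,2), (9,G2,3), (14,G2,4), (15,G3,5), (16,G1,6), (17,G3,7), (19,G1,8), (20,G2,9), (21,G2,10), (22,G1,11), (26,G1,12)
Step 2: Sum ranks within each group.
R_1 = 38 (n_1 = 5)
R_2 = 26 (n_2 = 4)
R_3 = 14 (n_3 = 3)
Step 3: H = 12/(N(N+1)) * sum(R_i^2/n_i) - 3(N+1)
     = 12/(12*13) * (38^2/5 + 26^2/4 + 14^2/3) - 3*13
     = 0.076923 * 523.133 - 39
     = 1.241026.
Step 4: No ties, so H is used without correction.
Step 5: Under H0, H ~ chi^2(2); p-value = 0.537669.
Step 6: alpha = 0.1. fail to reject H0.

H = 1.2410, df = 2, p = 0.537669, fail to reject H0.


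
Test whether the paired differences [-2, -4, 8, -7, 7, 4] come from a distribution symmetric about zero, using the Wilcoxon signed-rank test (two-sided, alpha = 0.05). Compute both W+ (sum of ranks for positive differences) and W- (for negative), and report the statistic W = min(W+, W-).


Step 1: Drop any zero differences (none here) and take |d_i|.
|d| = [2, 4, 8, 7, 7, 4]
Step 2: Midrank |d_i| (ties get averaged ranks).
ranks: |2|->1, |4|->2.5, |8|->6, |7|->4.5, |7|->4.5, |4|->2.5
Step 3: Attach original signs; sum ranks with positive sign and with negative sign.
W+ = 6 + 4.5 + 2.5 = 13
W- = 1 + 2.5 + 4.5 = 8
(Check: W+ + W- = 21 should equal n(n+1)/2 = 21.)
Step 4: Test statistic W = min(W+, W-) = 8.
Step 5: Ties in |d|, so use the tie-corrected normal approximation.
        E[W] = n(n+1)/4 = 6*7/4 = 10.5.
        Tie groups: |d|=4 (t=2), |d|=7 (t=2); sum(t^3 - t) = 12.
        Var[W] = n(n+1)(2n+1)/24 - sum(t^3-t)/48 = 546/24 - 12/48 = 22.5.
        z = (W - E[W]) / sqrt(Var[W]) = (8 - 10.5) / 4.7434 = -0.5270.
        Two-sided p = 2*Phi(z) = 0.598161.
Step 6: alpha = 0.05. fail to reject H0.

W+ = 13, W- = 8, W = min = 8, p = 0.598161, fail to reject H0.


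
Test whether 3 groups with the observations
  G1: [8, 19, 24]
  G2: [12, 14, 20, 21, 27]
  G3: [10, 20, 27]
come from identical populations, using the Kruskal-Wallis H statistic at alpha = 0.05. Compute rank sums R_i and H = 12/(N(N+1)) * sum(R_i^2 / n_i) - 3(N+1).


Step 1: Combine all N = 11 observations and assign midranks.
sorted (value, group, rank): (8,G1,1), (10,G3,2), (12,G2,3), (14,G2,4), (19,G1,5), (20,G2,6.5), (20,G3,6.5), (21,G2,8), (24,G1,9), (27,G2,10.5), (27,G3,10.5)
Step 2: Sum ranks within each group.
R_1 = 15 (n_1 = 3)
R_2 = 32 (n_2 = 5)
R_3 = 19 (n_3 = 3)
Step 3: H = 12/(N(N+1)) * sum(R_i^2/n_i) - 3(N+1)
     = 12/(11*12) * (15^2/3 + 32^2/5 + 19^2/3) - 3*12
     = 0.090909 * 400.133 - 36
     = 0.375758.
Step 4: Ties present; correction factor C = 1 - 12/(11^3 - 11) = 0.990909. Corrected H = 0.375758 / 0.990909 = 0.379205.
Step 5: Under H0, H ~ chi^2(2); p-value = 0.827288.
Step 6: alpha = 0.05. fail to reject H0.

H = 0.3792, df = 2, p = 0.827288, fail to reject H0.


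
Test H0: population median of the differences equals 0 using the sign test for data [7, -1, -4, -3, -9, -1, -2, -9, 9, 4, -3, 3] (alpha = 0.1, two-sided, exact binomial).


Step 1: Discard zero differences. Original n = 12; n_eff = number of nonzero differences = 12.
Nonzero differences (with sign): +7, -1, -4, -3, -9, -1, -2, -9, +9, +4, -3, +3
Step 2: Count signs: positive = 4, negative = 8.
Step 3: Under H0: P(positive) = 0.5, so the number of positives S ~ Bin(12, 0.5).
Step 4: Two-sided exact p-value = sum of Bin(12,0.5) probabilities at or below the observed probability = 0.387695.
Step 5: alpha = 0.1. fail to reject H0.

n_eff = 12, pos = 4, neg = 8, p = 0.387695, fail to reject H0.


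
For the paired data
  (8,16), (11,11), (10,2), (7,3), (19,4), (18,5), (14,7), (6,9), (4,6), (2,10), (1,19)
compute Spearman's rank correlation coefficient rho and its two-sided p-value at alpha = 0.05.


Step 1: Rank x and y separately (midranks; no ties here).
rank(x): 8->6, 11->8, 10->7, 7->5, 19->11, 18->10, 14->9, 6->4, 4->3, 2->2, 1->1
rank(y): 16->10, 11->9, 2->1, 3->2, 4->3, 5->4, 7->6, 9->7, 6->5, 10->8, 19->11
Step 2: d_i = R_x(i) - R_y(i); compute d_i^2.
  (6-10)^2=16, (8-9)^2=1, (7-1)^2=36, (5-2)^2=9, (11-3)^2=64, (10-4)^2=36, (9-6)^2=9, (4-7)^2=9, (3-5)^2=4, (2-8)^2=36, (1-11)^2=100
sum(d^2) = 320.
Step 3: rho = 1 - 6*320 / (11*(11^2 - 1)) = 1 - 1920/1320 = -0.454545.
Step 4: Under H0, t = rho * sqrt((n-2)/(1-rho^2)) = -1.5309 ~ t(9).
Step 5: Two-sided p-value from the t-distribution with 9 df = 0.160145.
Step 6: alpha = 0.05. fail to reject H0.

rho = -0.4545, p = 0.160145, fail to reject H0 at alpha = 0.05.


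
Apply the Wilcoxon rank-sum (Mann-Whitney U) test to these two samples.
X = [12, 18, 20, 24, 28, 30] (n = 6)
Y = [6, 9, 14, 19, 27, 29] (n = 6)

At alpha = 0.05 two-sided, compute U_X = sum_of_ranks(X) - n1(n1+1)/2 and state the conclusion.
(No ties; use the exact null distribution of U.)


Step 1: Combine and sort all 12 observations; assign midranks.
sorted (value, group): (6,Y), (9,Y), (12,X), (14,Y), (18,X), (19,Y), (20,X), (24,X), (27,Y), (28,X), (29,Y), (30,X)
ranks: 6->1, 9->2, 12->3, 14->4, 18->5, 19->6, 20->7, 24->8, 27->9, 28->10, 29->11, 30->12
Step 2: Rank sum for X: R1 = 3 + 5 + 7 + 8 + 10 + 12 = 45.
Step 3: U_X = R1 - n1(n1+1)/2 = 45 - 6*7/2 = 45 - 21 = 24.
       U_Y = n1*n2 - U_X = 36 - 24 = 12.
Step 4: No ties, so the exact null distribution of U (based on enumerating the C(12,6) = 924 equally likely rank assignments) gives the two-sided p-value.
Step 5: p-value = 0.393939; compare to alpha = 0.05. fail to reject H0.

U_X = 24, p = 0.393939, fail to reject H0 at alpha = 0.05.


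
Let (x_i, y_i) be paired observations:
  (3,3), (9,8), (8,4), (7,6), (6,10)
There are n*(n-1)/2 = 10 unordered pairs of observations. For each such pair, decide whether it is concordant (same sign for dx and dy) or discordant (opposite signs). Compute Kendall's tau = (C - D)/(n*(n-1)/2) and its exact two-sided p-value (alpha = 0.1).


Step 1: Enumerate the 10 unordered pairs (i,j) with i<j and classify each by sign(x_j-x_i) * sign(y_j-y_i).
  (1,2):dx=+6,dy=+5->C; (1,3):dx=+5,dy=+1->C; (1,4):dx=+4,dy=+3->C; (1,5):dx=+3,dy=+7->C
  (2,3):dx=-1,dy=-4->C; (2,4):dx=-2,dy=-2->C; (2,5):dx=-3,dy=+2->D; (3,4):dx=-1,dy=+2->D
  (3,5):dx=-2,dy=+6->D; (4,5):dx=-1,dy=+4->D
Step 2: C = 6, D = 4, total pairs = 10.
Step 3: tau = (C - D)/(n(n-1)/2) = (6 - 4)/10 = 0.200000.
Step 4: Exact two-sided p-value (enumerate n! = 120 permutations of y under H0): p = 0.816667.
Step 5: alpha = 0.1. fail to reject H0.

tau_b = 0.2000 (C=6, D=4), p = 0.816667, fail to reject H0.


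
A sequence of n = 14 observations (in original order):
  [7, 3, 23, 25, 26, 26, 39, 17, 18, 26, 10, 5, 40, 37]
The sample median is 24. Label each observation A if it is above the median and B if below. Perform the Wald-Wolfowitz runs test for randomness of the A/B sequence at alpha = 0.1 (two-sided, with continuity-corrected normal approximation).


Step 1: Compute median = 24; label A = above, B = below.
Labels in order: BBBAAAABBABBAA  (n_A = 7, n_B = 7)
Step 2: Count runs R = 6.
Step 3: Under H0 (random ordering), E[R] = 2*n_A*n_B/(n_A+n_B) + 1 = 2*7*7/14 + 1 = 8.0000.
        Var[R] = 2*n_A*n_B*(2*n_A*n_B - n_A - n_B) / ((n_A+n_B)^2 * (n_A+n_B-1)) = 8232/2548 = 3.2308.
        SD[R] = 1.7974.
Step 4: Continuity-corrected z = (R + 0.5 - E[R]) / SD[R] = (6 + 0.5 - 8.0000) / 1.7974 = -0.8345.
Step 5: Two-sided p-value via normal approximation = 2*(1 - Phi(|z|)) = 0.403986.
Step 6: alpha = 0.1. fail to reject H0.

R = 6, z = -0.8345, p = 0.403986, fail to reject H0.


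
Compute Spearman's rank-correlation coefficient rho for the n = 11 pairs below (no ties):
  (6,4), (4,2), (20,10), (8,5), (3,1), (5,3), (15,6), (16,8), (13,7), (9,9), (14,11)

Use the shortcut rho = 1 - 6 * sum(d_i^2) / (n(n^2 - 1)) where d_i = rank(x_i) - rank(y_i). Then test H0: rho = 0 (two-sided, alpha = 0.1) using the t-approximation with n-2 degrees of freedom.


Step 1: Rank x and y separately (midranks; no ties here).
rank(x): 6->4, 4->2, 20->11, 8->5, 3->1, 5->3, 15->9, 16->10, 13->7, 9->6, 14->8
rank(y): 4->4, 2->2, 10->10, 5->5, 1->1, 3->3, 6->6, 8->8, 7->7, 9->9, 11->11
Step 2: d_i = R_x(i) - R_y(i); compute d_i^2.
  (4-4)^2=0, (2-2)^2=0, (11-10)^2=1, (5-5)^2=0, (1-1)^2=0, (3-3)^2=0, (9-6)^2=9, (10-8)^2=4, (7-7)^2=0, (6-9)^2=9, (8-11)^2=9
sum(d^2) = 32.
Step 3: rho = 1 - 6*32 / (11*(11^2 - 1)) = 1 - 192/1320 = 0.854545.
Step 4: Under H0, t = rho * sqrt((n-2)/(1-rho^2)) = 4.9360 ~ t(9).
Step 5: Two-sided p-value from the t-distribution with 9 df = 0.000807.
Step 6: alpha = 0.1. reject H0.

rho = 0.8545, p = 0.000807, reject H0 at alpha = 0.1.


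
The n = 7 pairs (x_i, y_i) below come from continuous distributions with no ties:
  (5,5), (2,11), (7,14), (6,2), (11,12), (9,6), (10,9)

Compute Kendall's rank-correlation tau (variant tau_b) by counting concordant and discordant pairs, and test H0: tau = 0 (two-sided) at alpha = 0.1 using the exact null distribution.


Step 1: Enumerate the 21 unordered pairs (i,j) with i<j and classify each by sign(x_j-x_i) * sign(y_j-y_i).
  (1,2):dx=-3,dy=+6->D; (1,3):dx=+2,dy=+9->C; (1,4):dx=+1,dy=-3->D; (1,5):dx=+6,dy=+7->C
  (1,6):dx=+4,dy=+1->C; (1,7):dx=+5,dy=+4->C; (2,3):dx=+5,dy=+3->C; (2,4):dx=+4,dy=-9->D
  (2,5):dx=+9,dy=+1->C; (2,6):dx=+7,dy=-5->D; (2,7):dx=+8,dy=-2->D; (3,4):dx=-1,dy=-12->C
  (3,5):dx=+4,dy=-2->D; (3,6):dx=+2,dy=-8->D; (3,7):dx=+3,dy=-5->D; (4,5):dx=+5,dy=+10->C
  (4,6):dx=+3,dy=+4->C; (4,7):dx=+4,dy=+7->C; (5,6):dx=-2,dy=-6->C; (5,7):dx=-1,dy=-3->C
  (6,7):dx=+1,dy=+3->C
Step 2: C = 13, D = 8, total pairs = 21.
Step 3: tau = (C - D)/(n(n-1)/2) = (13 - 8)/21 = 0.238095.
Step 4: Exact two-sided p-value (enumerate n! = 5040 permutations of y under H0): p = 0.561905.
Step 5: alpha = 0.1. fail to reject H0.

tau_b = 0.2381 (C=13, D=8), p = 0.561905, fail to reject H0.


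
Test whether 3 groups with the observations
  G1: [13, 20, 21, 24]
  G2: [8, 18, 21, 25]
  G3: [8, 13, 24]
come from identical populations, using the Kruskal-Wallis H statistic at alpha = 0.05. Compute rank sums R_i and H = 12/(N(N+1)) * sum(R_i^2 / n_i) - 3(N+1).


Step 1: Combine all N = 11 observations and assign midranks.
sorted (value, group, rank): (8,G2,1.5), (8,G3,1.5), (13,G1,3.5), (13,G3,3.5), (18,G2,5), (20,G1,6), (21,G1,7.5), (21,G2,7.5), (24,G1,9.5), (24,G3,9.5), (25,G2,11)
Step 2: Sum ranks within each group.
R_1 = 26.5 (n_1 = 4)
R_2 = 25 (n_2 = 4)
R_3 = 14.5 (n_3 = 3)
Step 3: H = 12/(N(N+1)) * sum(R_i^2/n_i) - 3(N+1)
     = 12/(11*12) * (26.5^2/4 + 25^2/4 + 14.5^2/3) - 3*12
     = 0.090909 * 401.896 - 36
     = 0.535985.
Step 4: Ties present; correction factor C = 1 - 24/(11^3 - 11) = 0.981818. Corrected H = 0.535985 / 0.981818 = 0.545910.
Step 5: Under H0, H ~ chi^2(2); p-value = 0.761127.
Step 6: alpha = 0.05. fail to reject H0.

H = 0.5459, df = 2, p = 0.761127, fail to reject H0.


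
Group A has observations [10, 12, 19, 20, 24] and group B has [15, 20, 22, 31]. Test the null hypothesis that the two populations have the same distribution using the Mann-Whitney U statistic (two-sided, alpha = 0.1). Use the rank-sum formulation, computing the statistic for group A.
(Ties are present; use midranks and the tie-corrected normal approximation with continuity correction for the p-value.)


Step 1: Combine and sort all 9 observations; assign midranks.
sorted (value, group): (10,X), (12,X), (15,Y), (19,X), (20,X), (20,Y), (22,Y), (24,X), (31,Y)
ranks: 10->1, 12->2, 15->3, 19->4, 20->5.5, 20->5.5, 22->7, 24->8, 31->9
Step 2: Rank sum for X: R1 = 1 + 2 + 4 + 5.5 + 8 = 20.5.
Step 3: U_X = R1 - n1(n1+1)/2 = 20.5 - 5*6/2 = 20.5 - 15 = 5.5.
       U_Y = n1*n2 - U_X = 20 - 5.5 = 14.5.
Step 4: Ties are present, so use the tie-corrected normal approximation (with continuity correction) for the p-value.
Step 5: p-value = 0.325163; compare to alpha = 0.1. fail to reject H0.

U_X = 5.5, p = 0.325163, fail to reject H0 at alpha = 0.1.


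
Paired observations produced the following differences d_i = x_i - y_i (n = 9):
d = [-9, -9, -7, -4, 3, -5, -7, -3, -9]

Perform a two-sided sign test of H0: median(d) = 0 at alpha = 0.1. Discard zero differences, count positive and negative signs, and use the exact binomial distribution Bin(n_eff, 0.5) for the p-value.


Step 1: Discard zero differences. Original n = 9; n_eff = number of nonzero differences = 9.
Nonzero differences (with sign): -9, -9, -7, -4, +3, -5, -7, -3, -9
Step 2: Count signs: positive = 1, negative = 8.
Step 3: Under H0: P(positive) = 0.5, so the number of positives S ~ Bin(9, 0.5).
Step 4: Two-sided exact p-value = sum of Bin(9,0.5) probabilities at or below the observed probability = 0.039062.
Step 5: alpha = 0.1. reject H0.

n_eff = 9, pos = 1, neg = 8, p = 0.039062, reject H0.


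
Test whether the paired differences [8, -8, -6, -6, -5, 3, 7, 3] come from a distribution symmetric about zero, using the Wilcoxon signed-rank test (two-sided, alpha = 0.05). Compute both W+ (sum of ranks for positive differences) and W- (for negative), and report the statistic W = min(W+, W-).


Step 1: Drop any zero differences (none here) and take |d_i|.
|d| = [8, 8, 6, 6, 5, 3, 7, 3]
Step 2: Midrank |d_i| (ties get averaged ranks).
ranks: |8|->7.5, |8|->7.5, |6|->4.5, |6|->4.5, |5|->3, |3|->1.5, |7|->6, |3|->1.5
Step 3: Attach original signs; sum ranks with positive sign and with negative sign.
W+ = 7.5 + 1.5 + 6 + 1.5 = 16.5
W- = 7.5 + 4.5 + 4.5 + 3 = 19.5
(Check: W+ + W- = 36 should equal n(n+1)/2 = 36.)
Step 4: Test statistic W = min(W+, W-) = 16.5.
Step 5: Ties in |d|, so use the tie-corrected normal approximation.
        E[W] = n(n+1)/4 = 8*9/4 = 18.
        Tie groups: |d|=3 (t=2), |d|=6 (t=2), |d|=8 (t=2); sum(t^3 - t) = 18.
        Var[W] = n(n+1)(2n+1)/24 - sum(t^3-t)/48 = 1224/24 - 18/48 = 50.625.
        z = (W - E[W]) / sqrt(Var[W]) = (16.5 - 18) / 7.1151 = -0.2108.
        Two-sided p = 2*Phi(z) = 0.833029.
Step 6: alpha = 0.05. fail to reject H0.

W+ = 16.5, W- = 19.5, W = min = 16.5, p = 0.833029, fail to reject H0.


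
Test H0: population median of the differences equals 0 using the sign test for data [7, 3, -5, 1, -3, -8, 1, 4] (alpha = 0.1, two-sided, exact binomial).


Step 1: Discard zero differences. Original n = 8; n_eff = number of nonzero differences = 8.
Nonzero differences (with sign): +7, +3, -5, +1, -3, -8, +1, +4
Step 2: Count signs: positive = 5, negative = 3.
Step 3: Under H0: P(positive) = 0.5, so the number of positives S ~ Bin(8, 0.5).
Step 4: Two-sided exact p-value = sum of Bin(8,0.5) probabilities at or below the observed probability = 0.726562.
Step 5: alpha = 0.1. fail to reject H0.

n_eff = 8, pos = 5, neg = 3, p = 0.726562, fail to reject H0.


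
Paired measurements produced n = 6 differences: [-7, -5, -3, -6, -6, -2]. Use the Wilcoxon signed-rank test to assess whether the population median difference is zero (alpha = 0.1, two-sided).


Step 1: Drop any zero differences (none here) and take |d_i|.
|d| = [7, 5, 3, 6, 6, 2]
Step 2: Midrank |d_i| (ties get averaged ranks).
ranks: |7|->6, |5|->3, |3|->2, |6|->4.5, |6|->4.5, |2|->1
Step 3: Attach original signs; sum ranks with positive sign and with negative sign.
W+ = 0 = 0
W- = 6 + 3 + 2 + 4.5 + 4.5 + 1 = 21
(Check: W+ + W- = 21 should equal n(n+1)/2 = 21.)
Step 4: Test statistic W = min(W+, W-) = 0.
Step 5: Ties in |d|, so use the tie-corrected normal approximation.
        E[W] = n(n+1)/4 = 6*7/4 = 10.5.
        Tie groups: |d|=6 (t=2); sum(t^3 - t) = 6.
        Var[W] = n(n+1)(2n+1)/24 - sum(t^3-t)/48 = 546/24 - 6/48 = 22.625.
        z = (W - E[W]) / sqrt(Var[W]) = (0 - 10.5) / 4.7566 = -2.2075.
        Two-sided p = 2*Phi(z) = 0.027281.
Step 6: alpha = 0.1. reject H0.

W+ = 0, W- = 21, W = min = 0, p = 0.027281, reject H0.


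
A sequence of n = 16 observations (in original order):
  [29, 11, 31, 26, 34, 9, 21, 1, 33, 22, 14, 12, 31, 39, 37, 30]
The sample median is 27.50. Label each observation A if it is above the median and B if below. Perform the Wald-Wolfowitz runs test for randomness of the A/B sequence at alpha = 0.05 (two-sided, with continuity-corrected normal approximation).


Step 1: Compute median = 27.50; label A = above, B = below.
Labels in order: ABABABBBABBBAAAA  (n_A = 8, n_B = 8)
Step 2: Count runs R = 9.
Step 3: Under H0 (random ordering), E[R] = 2*n_A*n_B/(n_A+n_B) + 1 = 2*8*8/16 + 1 = 9.0000.
        Var[R] = 2*n_A*n_B*(2*n_A*n_B - n_A - n_B) / ((n_A+n_B)^2 * (n_A+n_B-1)) = 14336/3840 = 3.7333.
        SD[R] = 1.9322.
Step 4: R = E[R], so z = 0 with no continuity correction.
Step 5: Two-sided p-value via normal approximation = 2*(1 - Phi(|z|)) = 1.000000.
Step 6: alpha = 0.05. fail to reject H0.

R = 9, z = 0.0000, p = 1.000000, fail to reject H0.


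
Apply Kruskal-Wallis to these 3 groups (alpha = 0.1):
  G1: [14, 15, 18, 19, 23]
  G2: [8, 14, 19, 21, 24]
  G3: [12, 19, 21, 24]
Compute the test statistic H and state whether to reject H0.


Step 1: Combine all N = 14 observations and assign midranks.
sorted (value, group, rank): (8,G2,1), (12,G3,2), (14,G1,3.5), (14,G2,3.5), (15,G1,5), (18,G1,6), (19,G1,8), (19,G2,8), (19,G3,8), (21,G2,10.5), (21,G3,10.5), (23,G1,12), (24,G2,13.5), (24,G3,13.5)
Step 2: Sum ranks within each group.
R_1 = 34.5 (n_1 = 5)
R_2 = 36.5 (n_2 = 5)
R_3 = 34 (n_3 = 4)
Step 3: H = 12/(N(N+1)) * sum(R_i^2/n_i) - 3(N+1)
     = 12/(14*15) * (34.5^2/5 + 36.5^2/5 + 34^2/4) - 3*15
     = 0.057143 * 793.5 - 45
     = 0.342857.
Step 4: Ties present; correction factor C = 1 - 42/(14^3 - 14) = 0.984615. Corrected H = 0.342857 / 0.984615 = 0.348214.
Step 5: Under H0, H ~ chi^2(2); p-value = 0.840207.
Step 6: alpha = 0.1. fail to reject H0.

H = 0.3482, df = 2, p = 0.840207, fail to reject H0.


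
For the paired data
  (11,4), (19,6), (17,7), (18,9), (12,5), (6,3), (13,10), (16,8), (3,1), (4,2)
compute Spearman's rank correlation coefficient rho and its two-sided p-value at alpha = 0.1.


Step 1: Rank x and y separately (midranks; no ties here).
rank(x): 11->4, 19->10, 17->8, 18->9, 12->5, 6->3, 13->6, 16->7, 3->1, 4->2
rank(y): 4->4, 6->6, 7->7, 9->9, 5->5, 3->3, 10->10, 8->8, 1->1, 2->2
Step 2: d_i = R_x(i) - R_y(i); compute d_i^2.
  (4-4)^2=0, (10-6)^2=16, (8-7)^2=1, (9-9)^2=0, (5-5)^2=0, (3-3)^2=0, (6-10)^2=16, (7-8)^2=1, (1-1)^2=0, (2-2)^2=0
sum(d^2) = 34.
Step 3: rho = 1 - 6*34 / (10*(10^2 - 1)) = 1 - 204/990 = 0.793939.
Step 4: Under H0, t = rho * sqrt((n-2)/(1-rho^2)) = 3.6934 ~ t(8).
Step 5: Two-sided p-value from the t-distribution with 8 df = 0.006100.
Step 6: alpha = 0.1. reject H0.

rho = 0.7939, p = 0.006100, reject H0 at alpha = 0.1.


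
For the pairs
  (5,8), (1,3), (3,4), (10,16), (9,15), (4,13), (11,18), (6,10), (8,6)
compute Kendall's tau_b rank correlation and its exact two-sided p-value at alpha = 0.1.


Step 1: Enumerate the 36 unordered pairs (i,j) with i<j and classify each by sign(x_j-x_i) * sign(y_j-y_i).
  (1,2):dx=-4,dy=-5->C; (1,3):dx=-2,dy=-4->C; (1,4):dx=+5,dy=+8->C; (1,5):dx=+4,dy=+7->C
  (1,6):dx=-1,dy=+5->D; (1,7):dx=+6,dy=+10->C; (1,8):dx=+1,dy=+2->C; (1,9):dx=+3,dy=-2->D
  (2,3):dx=+2,dy=+1->C; (2,4):dx=+9,dy=+13->C; (2,5):dx=+8,dy=+12->C; (2,6):dx=+3,dy=+10->C
  (2,7):dx=+10,dy=+15->C; (2,8):dx=+5,dy=+7->C; (2,9):dx=+7,dy=+3->C; (3,4):dx=+7,dy=+12->C
  (3,5):dx=+6,dy=+11->C; (3,6):dx=+1,dy=+9->C; (3,7):dx=+8,dy=+14->C; (3,8):dx=+3,dy=+6->C
  (3,9):dx=+5,dy=+2->C; (4,5):dx=-1,dy=-1->C; (4,6):dx=-6,dy=-3->C; (4,7):dx=+1,dy=+2->C
  (4,8):dx=-4,dy=-6->C; (4,9):dx=-2,dy=-10->C; (5,6):dx=-5,dy=-2->C; (5,7):dx=+2,dy=+3->C
  (5,8):dx=-3,dy=-5->C; (5,9):dx=-1,dy=-9->C; (6,7):dx=+7,dy=+5->C; (6,8):dx=+2,dy=-3->D
  (6,9):dx=+4,dy=-7->D; (7,8):dx=-5,dy=-8->C; (7,9):dx=-3,dy=-12->C; (8,9):dx=+2,dy=-4->D
Step 2: C = 31, D = 5, total pairs = 36.
Step 3: tau = (C - D)/(n(n-1)/2) = (31 - 5)/36 = 0.722222.
Step 4: Exact two-sided p-value (enumerate n! = 362880 permutations of y under H0): p = 0.005886.
Step 5: alpha = 0.1. reject H0.

tau_b = 0.7222 (C=31, D=5), p = 0.005886, reject H0.


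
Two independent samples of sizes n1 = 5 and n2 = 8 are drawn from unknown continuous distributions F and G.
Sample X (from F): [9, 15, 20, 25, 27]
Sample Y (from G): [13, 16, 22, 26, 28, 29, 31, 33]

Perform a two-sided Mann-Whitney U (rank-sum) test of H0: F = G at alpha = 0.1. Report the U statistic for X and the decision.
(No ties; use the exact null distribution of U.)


Step 1: Combine and sort all 13 observations; assign midranks.
sorted (value, group): (9,X), (13,Y), (15,X), (16,Y), (20,X), (22,Y), (25,X), (26,Y), (27,X), (28,Y), (29,Y), (31,Y), (33,Y)
ranks: 9->1, 13->2, 15->3, 16->4, 20->5, 22->6, 25->7, 26->8, 27->9, 28->10, 29->11, 31->12, 33->13
Step 2: Rank sum for X: R1 = 1 + 3 + 5 + 7 + 9 = 25.
Step 3: U_X = R1 - n1(n1+1)/2 = 25 - 5*6/2 = 25 - 15 = 10.
       U_Y = n1*n2 - U_X = 40 - 10 = 30.
Step 4: No ties, so the exact null distribution of U (based on enumerating the C(13,5) = 1287 equally likely rank assignments) gives the two-sided p-value.
Step 5: p-value = 0.170940; compare to alpha = 0.1. fail to reject H0.

U_X = 10, p = 0.170940, fail to reject H0 at alpha = 0.1.


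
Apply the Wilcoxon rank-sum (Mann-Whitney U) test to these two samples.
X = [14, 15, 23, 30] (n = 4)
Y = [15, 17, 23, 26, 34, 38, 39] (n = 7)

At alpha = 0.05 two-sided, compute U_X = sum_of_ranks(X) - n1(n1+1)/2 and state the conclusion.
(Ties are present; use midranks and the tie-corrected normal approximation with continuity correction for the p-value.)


Step 1: Combine and sort all 11 observations; assign midranks.
sorted (value, group): (14,X), (15,X), (15,Y), (17,Y), (23,X), (23,Y), (26,Y), (30,X), (34,Y), (38,Y), (39,Y)
ranks: 14->1, 15->2.5, 15->2.5, 17->4, 23->5.5, 23->5.5, 26->7, 30->8, 34->9, 38->10, 39->11
Step 2: Rank sum for X: R1 = 1 + 2.5 + 5.5 + 8 = 17.
Step 3: U_X = R1 - n1(n1+1)/2 = 17 - 4*5/2 = 17 - 10 = 7.
       U_Y = n1*n2 - U_X = 28 - 7 = 21.
Step 4: Ties are present, so use the tie-corrected normal approximation (with continuity correction) for the p-value.
Step 5: p-value = 0.217200; compare to alpha = 0.05. fail to reject H0.

U_X = 7, p = 0.217200, fail to reject H0 at alpha = 0.05.


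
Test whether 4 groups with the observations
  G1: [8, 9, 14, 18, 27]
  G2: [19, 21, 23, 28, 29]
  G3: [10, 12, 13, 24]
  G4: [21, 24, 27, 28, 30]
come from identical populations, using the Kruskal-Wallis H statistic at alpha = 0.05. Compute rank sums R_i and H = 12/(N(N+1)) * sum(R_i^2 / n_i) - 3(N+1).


Step 1: Combine all N = 19 observations and assign midranks.
sorted (value, group, rank): (8,G1,1), (9,G1,2), (10,G3,3), (12,G3,4), (13,G3,5), (14,G1,6), (18,G1,7), (19,G2,8), (21,G2,9.5), (21,G4,9.5), (23,G2,11), (24,G3,12.5), (24,G4,12.5), (27,G1,14.5), (27,G4,14.5), (28,G2,16.5), (28,G4,16.5), (29,G2,18), (30,G4,19)
Step 2: Sum ranks within each group.
R_1 = 30.5 (n_1 = 5)
R_2 = 63 (n_2 = 5)
R_3 = 24.5 (n_3 = 4)
R_4 = 72 (n_4 = 5)
Step 3: H = 12/(N(N+1)) * sum(R_i^2/n_i) - 3(N+1)
     = 12/(19*20) * (30.5^2/5 + 63^2/5 + 24.5^2/4 + 72^2/5) - 3*20
     = 0.031579 * 2166.71 - 60
     = 8.422500.
Step 4: Ties present; correction factor C = 1 - 24/(19^3 - 19) = 0.996491. Corrected H = 8.422500 / 0.996491 = 8.452157.
Step 5: Under H0, H ~ chi^2(3); p-value = 0.037535.
Step 6: alpha = 0.05. reject H0.

H = 8.4522, df = 3, p = 0.037535, reject H0.


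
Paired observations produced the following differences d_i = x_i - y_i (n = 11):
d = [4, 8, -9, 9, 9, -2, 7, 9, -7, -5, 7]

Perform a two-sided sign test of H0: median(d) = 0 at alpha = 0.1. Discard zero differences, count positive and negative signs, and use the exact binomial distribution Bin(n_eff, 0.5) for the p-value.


Step 1: Discard zero differences. Original n = 11; n_eff = number of nonzero differences = 11.
Nonzero differences (with sign): +4, +8, -9, +9, +9, -2, +7, +9, -7, -5, +7
Step 2: Count signs: positive = 7, negative = 4.
Step 3: Under H0: P(positive) = 0.5, so the number of positives S ~ Bin(11, 0.5).
Step 4: Two-sided exact p-value = sum of Bin(11,0.5) probabilities at or below the observed probability = 0.548828.
Step 5: alpha = 0.1. fail to reject H0.

n_eff = 11, pos = 7, neg = 4, p = 0.548828, fail to reject H0.


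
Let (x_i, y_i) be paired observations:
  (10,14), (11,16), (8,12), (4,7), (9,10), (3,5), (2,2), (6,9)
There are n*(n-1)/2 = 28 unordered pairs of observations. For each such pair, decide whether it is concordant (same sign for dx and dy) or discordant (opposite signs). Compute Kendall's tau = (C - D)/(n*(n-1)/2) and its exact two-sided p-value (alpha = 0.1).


Step 1: Enumerate the 28 unordered pairs (i,j) with i<j and classify each by sign(x_j-x_i) * sign(y_j-y_i).
  (1,2):dx=+1,dy=+2->C; (1,3):dx=-2,dy=-2->C; (1,4):dx=-6,dy=-7->C; (1,5):dx=-1,dy=-4->C
  (1,6):dx=-7,dy=-9->C; (1,7):dx=-8,dy=-12->C; (1,8):dx=-4,dy=-5->C; (2,3):dx=-3,dy=-4->C
  (2,4):dx=-7,dy=-9->C; (2,5):dx=-2,dy=-6->C; (2,6):dx=-8,dy=-11->C; (2,7):dx=-9,dy=-14->C
  (2,8):dx=-5,dy=-7->C; (3,4):dx=-4,dy=-5->C; (3,5):dx=+1,dy=-2->D; (3,6):dx=-5,dy=-7->C
  (3,7):dx=-6,dy=-10->C; (3,8):dx=-2,dy=-3->C; (4,5):dx=+5,dy=+3->C; (4,6):dx=-1,dy=-2->C
  (4,7):dx=-2,dy=-5->C; (4,8):dx=+2,dy=+2->C; (5,6):dx=-6,dy=-5->C; (5,7):dx=-7,dy=-8->C
  (5,8):dx=-3,dy=-1->C; (6,7):dx=-1,dy=-3->C; (6,8):dx=+3,dy=+4->C; (7,8):dx=+4,dy=+7->C
Step 2: C = 27, D = 1, total pairs = 28.
Step 3: tau = (C - D)/(n(n-1)/2) = (27 - 1)/28 = 0.928571.
Step 4: Exact two-sided p-value (enumerate n! = 40320 permutations of y under H0): p = 0.000397.
Step 5: alpha = 0.1. reject H0.

tau_b = 0.9286 (C=27, D=1), p = 0.000397, reject H0.


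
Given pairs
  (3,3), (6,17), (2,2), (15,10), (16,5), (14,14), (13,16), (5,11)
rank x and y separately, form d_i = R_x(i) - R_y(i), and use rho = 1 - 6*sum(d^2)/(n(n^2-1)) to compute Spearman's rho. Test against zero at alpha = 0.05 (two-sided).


Step 1: Rank x and y separately (midranks; no ties here).
rank(x): 3->2, 6->4, 2->1, 15->7, 16->8, 14->6, 13->5, 5->3
rank(y): 3->2, 17->8, 2->1, 10->4, 5->3, 14->6, 16->7, 11->5
Step 2: d_i = R_x(i) - R_y(i); compute d_i^2.
  (2-2)^2=0, (4-8)^2=16, (1-1)^2=0, (7-4)^2=9, (8-3)^2=25, (6-6)^2=0, (5-7)^2=4, (3-5)^2=4
sum(d^2) = 58.
Step 3: rho = 1 - 6*58 / (8*(8^2 - 1)) = 1 - 348/504 = 0.309524.
Step 4: Under H0, t = rho * sqrt((n-2)/(1-rho^2)) = 0.7973 ~ t(6).
Step 5: Two-sided p-value from the t-distribution with 6 df = 0.455645.
Step 6: alpha = 0.05. fail to reject H0.

rho = 0.3095, p = 0.455645, fail to reject H0 at alpha = 0.05.


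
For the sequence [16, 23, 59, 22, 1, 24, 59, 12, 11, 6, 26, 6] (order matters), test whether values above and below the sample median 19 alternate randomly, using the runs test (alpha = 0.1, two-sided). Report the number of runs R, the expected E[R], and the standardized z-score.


Step 1: Compute median = 19; label A = above, B = below.
Labels in order: BAAABAABBBAB  (n_A = 6, n_B = 6)
Step 2: Count runs R = 7.
Step 3: Under H0 (random ordering), E[R] = 2*n_A*n_B/(n_A+n_B) + 1 = 2*6*6/12 + 1 = 7.0000.
        Var[R] = 2*n_A*n_B*(2*n_A*n_B - n_A - n_B) / ((n_A+n_B)^2 * (n_A+n_B-1)) = 4320/1584 = 2.7273.
        SD[R] = 1.6514.
Step 4: R = E[R], so z = 0 with no continuity correction.
Step 5: Two-sided p-value via normal approximation = 2*(1 - Phi(|z|)) = 1.000000.
Step 6: alpha = 0.1. fail to reject H0.

R = 7, z = 0.0000, p = 1.000000, fail to reject H0.


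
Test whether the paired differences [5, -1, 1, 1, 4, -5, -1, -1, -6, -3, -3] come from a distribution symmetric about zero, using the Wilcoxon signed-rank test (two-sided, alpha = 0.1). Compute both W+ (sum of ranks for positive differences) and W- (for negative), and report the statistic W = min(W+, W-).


Step 1: Drop any zero differences (none here) and take |d_i|.
|d| = [5, 1, 1, 1, 4, 5, 1, 1, 6, 3, 3]
Step 2: Midrank |d_i| (ties get averaged ranks).
ranks: |5|->9.5, |1|->3, |1|->3, |1|->3, |4|->8, |5|->9.5, |1|->3, |1|->3, |6|->11, |3|->6.5, |3|->6.5
Step 3: Attach original signs; sum ranks with positive sign and with negative sign.
W+ = 9.5 + 3 + 3 + 8 = 23.5
W- = 3 + 9.5 + 3 + 3 + 11 + 6.5 + 6.5 = 42.5
(Check: W+ + W- = 66 should equal n(n+1)/2 = 66.)
Step 4: Test statistic W = min(W+, W-) = 23.5.
Step 5: Ties in |d|, so use the tie-corrected normal approximation.
        E[W] = n(n+1)/4 = 11*12/4 = 33.
        Tie groups: |d|=1 (t=5), |d|=3 (t=2), |d|=5 (t=2); sum(t^3 - t) = 132.
        Var[W] = n(n+1)(2n+1)/24 - sum(t^3-t)/48 = 3036/24 - 132/48 = 123.75.
        z = (W - E[W]) / sqrt(Var[W]) = (23.5 - 33) / 11.1243 = -0.8540.
        Two-sided p = 2*Phi(z) = 0.393112.
Step 6: alpha = 0.1. fail to reject H0.

W+ = 23.5, W- = 42.5, W = min = 23.5, p = 0.393112, fail to reject H0.


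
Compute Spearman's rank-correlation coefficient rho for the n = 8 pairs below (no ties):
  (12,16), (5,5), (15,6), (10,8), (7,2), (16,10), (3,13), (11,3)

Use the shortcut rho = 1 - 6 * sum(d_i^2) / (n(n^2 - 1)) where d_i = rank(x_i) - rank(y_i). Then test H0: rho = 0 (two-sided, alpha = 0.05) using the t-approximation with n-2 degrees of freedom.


Step 1: Rank x and y separately (midranks; no ties here).
rank(x): 12->6, 5->2, 15->7, 10->4, 7->3, 16->8, 3->1, 11->5
rank(y): 16->8, 5->3, 6->4, 8->5, 2->1, 10->6, 13->7, 3->2
Step 2: d_i = R_x(i) - R_y(i); compute d_i^2.
  (6-8)^2=4, (2-3)^2=1, (7-4)^2=9, (4-5)^2=1, (3-1)^2=4, (8-6)^2=4, (1-7)^2=36, (5-2)^2=9
sum(d^2) = 68.
Step 3: rho = 1 - 6*68 / (8*(8^2 - 1)) = 1 - 408/504 = 0.190476.
Step 4: Under H0, t = rho * sqrt((n-2)/(1-rho^2)) = 0.4753 ~ t(6).
Step 5: Two-sided p-value from the t-distribution with 6 df = 0.651401.
Step 6: alpha = 0.05. fail to reject H0.

rho = 0.1905, p = 0.651401, fail to reject H0 at alpha = 0.05.


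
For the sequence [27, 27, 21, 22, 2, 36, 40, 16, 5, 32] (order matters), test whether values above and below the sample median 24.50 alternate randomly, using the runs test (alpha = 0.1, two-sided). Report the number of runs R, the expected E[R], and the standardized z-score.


Step 1: Compute median = 24.50; label A = above, B = below.
Labels in order: AABBBAABBA  (n_A = 5, n_B = 5)
Step 2: Count runs R = 5.
Step 3: Under H0 (random ordering), E[R] = 2*n_A*n_B/(n_A+n_B) + 1 = 2*5*5/10 + 1 = 6.0000.
        Var[R] = 2*n_A*n_B*(2*n_A*n_B - n_A - n_B) / ((n_A+n_B)^2 * (n_A+n_B-1)) = 2000/900 = 2.2222.
        SD[R] = 1.4907.
Step 4: Continuity-corrected z = (R + 0.5 - E[R]) / SD[R] = (5 + 0.5 - 6.0000) / 1.4907 = -0.3354.
Step 5: Two-sided p-value via normal approximation = 2*(1 - Phi(|z|)) = 0.737316.
Step 6: alpha = 0.1. fail to reject H0.

R = 5, z = -0.3354, p = 0.737316, fail to reject H0.


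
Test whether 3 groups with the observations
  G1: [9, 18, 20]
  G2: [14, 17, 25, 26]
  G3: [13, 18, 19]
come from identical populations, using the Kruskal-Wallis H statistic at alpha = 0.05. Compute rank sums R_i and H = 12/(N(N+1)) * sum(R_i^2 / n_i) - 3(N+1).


Step 1: Combine all N = 10 observations and assign midranks.
sorted (value, group, rank): (9,G1,1), (13,G3,2), (14,G2,3), (17,G2,4), (18,G1,5.5), (18,G3,5.5), (19,G3,7), (20,G1,8), (25,G2,9), (26,G2,10)
Step 2: Sum ranks within each group.
R_1 = 14.5 (n_1 = 3)
R_2 = 26 (n_2 = 4)
R_3 = 14.5 (n_3 = 3)
Step 3: H = 12/(N(N+1)) * sum(R_i^2/n_i) - 3(N+1)
     = 12/(10*11) * (14.5^2/3 + 26^2/4 + 14.5^2/3) - 3*11
     = 0.109091 * 309.167 - 33
     = 0.727273.
Step 4: Ties present; correction factor C = 1 - 6/(10^3 - 10) = 0.993939. Corrected H = 0.727273 / 0.993939 = 0.731707.
Step 5: Under H0, H ~ chi^2(2); p-value = 0.693604.
Step 6: alpha = 0.05. fail to reject H0.

H = 0.7317, df = 2, p = 0.693604, fail to reject H0.


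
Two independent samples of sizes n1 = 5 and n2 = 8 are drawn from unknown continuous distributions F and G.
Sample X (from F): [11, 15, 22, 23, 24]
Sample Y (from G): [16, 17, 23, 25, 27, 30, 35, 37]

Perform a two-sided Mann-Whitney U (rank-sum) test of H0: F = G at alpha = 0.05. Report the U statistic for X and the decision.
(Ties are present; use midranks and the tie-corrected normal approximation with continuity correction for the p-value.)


Step 1: Combine and sort all 13 observations; assign midranks.
sorted (value, group): (11,X), (15,X), (16,Y), (17,Y), (22,X), (23,X), (23,Y), (24,X), (25,Y), (27,Y), (30,Y), (35,Y), (37,Y)
ranks: 11->1, 15->2, 16->3, 17->4, 22->5, 23->6.5, 23->6.5, 24->8, 25->9, 27->10, 30->11, 35->12, 37->13
Step 2: Rank sum for X: R1 = 1 + 2 + 5 + 6.5 + 8 = 22.5.
Step 3: U_X = R1 - n1(n1+1)/2 = 22.5 - 5*6/2 = 22.5 - 15 = 7.5.
       U_Y = n1*n2 - U_X = 40 - 7.5 = 32.5.
Step 4: Ties are present, so use the tie-corrected normal approximation (with continuity correction) for the p-value.
Step 5: p-value = 0.078571; compare to alpha = 0.05. fail to reject H0.

U_X = 7.5, p = 0.078571, fail to reject H0 at alpha = 0.05.


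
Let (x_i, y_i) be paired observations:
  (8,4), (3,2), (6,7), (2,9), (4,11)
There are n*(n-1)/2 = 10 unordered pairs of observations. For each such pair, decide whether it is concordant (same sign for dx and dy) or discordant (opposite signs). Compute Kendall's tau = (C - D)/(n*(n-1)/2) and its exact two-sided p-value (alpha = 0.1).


Step 1: Enumerate the 10 unordered pairs (i,j) with i<j and classify each by sign(x_j-x_i) * sign(y_j-y_i).
  (1,2):dx=-5,dy=-2->C; (1,3):dx=-2,dy=+3->D; (1,4):dx=-6,dy=+5->D; (1,5):dx=-4,dy=+7->D
  (2,3):dx=+3,dy=+5->C; (2,4):dx=-1,dy=+7->D; (2,5):dx=+1,dy=+9->C; (3,4):dx=-4,dy=+2->D
  (3,5):dx=-2,dy=+4->D; (4,5):dx=+2,dy=+2->C
Step 2: C = 4, D = 6, total pairs = 10.
Step 3: tau = (C - D)/(n(n-1)/2) = (4 - 6)/10 = -0.200000.
Step 4: Exact two-sided p-value (enumerate n! = 120 permutations of y under H0): p = 0.816667.
Step 5: alpha = 0.1. fail to reject H0.

tau_b = -0.2000 (C=4, D=6), p = 0.816667, fail to reject H0.


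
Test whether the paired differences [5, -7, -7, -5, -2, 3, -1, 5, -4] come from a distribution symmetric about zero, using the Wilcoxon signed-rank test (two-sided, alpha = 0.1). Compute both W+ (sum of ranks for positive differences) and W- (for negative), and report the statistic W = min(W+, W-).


Step 1: Drop any zero differences (none here) and take |d_i|.
|d| = [5, 7, 7, 5, 2, 3, 1, 5, 4]
Step 2: Midrank |d_i| (ties get averaged ranks).
ranks: |5|->6, |7|->8.5, |7|->8.5, |5|->6, |2|->2, |3|->3, |1|->1, |5|->6, |4|->4
Step 3: Attach original signs; sum ranks with positive sign and with negative sign.
W+ = 6 + 3 + 6 = 15
W- = 8.5 + 8.5 + 6 + 2 + 1 + 4 = 30
(Check: W+ + W- = 45 should equal n(n+1)/2 = 45.)
Step 4: Test statistic W = min(W+, W-) = 15.
Step 5: Ties in |d|, so use the tie-corrected normal approximation.
        E[W] = n(n+1)/4 = 9*10/4 = 22.5.
        Tie groups: |d|=5 (t=3), |d|=7 (t=2); sum(t^3 - t) = 30.
        Var[W] = n(n+1)(2n+1)/24 - sum(t^3-t)/48 = 1710/24 - 30/48 = 70.625.
        z = (W - E[W]) / sqrt(Var[W]) = (15 - 22.5) / 8.4039 = -0.8924.
        Two-sided p = 2*Phi(z) = 0.372154.
Step 6: alpha = 0.1. fail to reject H0.

W+ = 15, W- = 30, W = min = 15, p = 0.372154, fail to reject H0.


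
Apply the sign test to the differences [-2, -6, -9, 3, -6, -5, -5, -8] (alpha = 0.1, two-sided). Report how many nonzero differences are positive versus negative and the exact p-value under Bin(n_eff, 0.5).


Step 1: Discard zero differences. Original n = 8; n_eff = number of nonzero differences = 8.
Nonzero differences (with sign): -2, -6, -9, +3, -6, -5, -5, -8
Step 2: Count signs: positive = 1, negative = 7.
Step 3: Under H0: P(positive) = 0.5, so the number of positives S ~ Bin(8, 0.5).
Step 4: Two-sided exact p-value = sum of Bin(8,0.5) probabilities at or below the observed probability = 0.070312.
Step 5: alpha = 0.1. reject H0.

n_eff = 8, pos = 1, neg = 7, p = 0.070312, reject H0.


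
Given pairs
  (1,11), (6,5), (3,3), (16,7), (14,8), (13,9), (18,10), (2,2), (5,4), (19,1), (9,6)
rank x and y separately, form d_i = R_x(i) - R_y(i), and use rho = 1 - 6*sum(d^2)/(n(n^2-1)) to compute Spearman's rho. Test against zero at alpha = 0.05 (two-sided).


Step 1: Rank x and y separately (midranks; no ties here).
rank(x): 1->1, 6->5, 3->3, 16->9, 14->8, 13->7, 18->10, 2->2, 5->4, 19->11, 9->6
rank(y): 11->11, 5->5, 3->3, 7->7, 8->8, 9->9, 10->10, 2->2, 4->4, 1->1, 6->6
Step 2: d_i = R_x(i) - R_y(i); compute d_i^2.
  (1-11)^2=100, (5-5)^2=0, (3-3)^2=0, (9-7)^2=4, (8-8)^2=0, (7-9)^2=4, (10-10)^2=0, (2-2)^2=0, (4-4)^2=0, (11-1)^2=100, (6-6)^2=0
sum(d^2) = 208.
Step 3: rho = 1 - 6*208 / (11*(11^2 - 1)) = 1 - 1248/1320 = 0.054545.
Step 4: Under H0, t = rho * sqrt((n-2)/(1-rho^2)) = 0.1639 ~ t(9).
Step 5: Two-sided p-value from the t-distribution with 9 df = 0.873447.
Step 6: alpha = 0.05. fail to reject H0.

rho = 0.0545, p = 0.873447, fail to reject H0 at alpha = 0.05.


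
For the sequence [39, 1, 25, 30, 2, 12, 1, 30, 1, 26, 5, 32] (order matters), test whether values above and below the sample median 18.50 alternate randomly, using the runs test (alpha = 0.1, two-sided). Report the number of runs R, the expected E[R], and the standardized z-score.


Step 1: Compute median = 18.50; label A = above, B = below.
Labels in order: ABAABBBABABA  (n_A = 6, n_B = 6)
Step 2: Count runs R = 9.
Step 3: Under H0 (random ordering), E[R] = 2*n_A*n_B/(n_A+n_B) + 1 = 2*6*6/12 + 1 = 7.0000.
        Var[R] = 2*n_A*n_B*(2*n_A*n_B - n_A - n_B) / ((n_A+n_B)^2 * (n_A+n_B-1)) = 4320/1584 = 2.7273.
        SD[R] = 1.6514.
Step 4: Continuity-corrected z = (R - 0.5 - E[R]) / SD[R] = (9 - 0.5 - 7.0000) / 1.6514 = 0.9083.
Step 5: Two-sided p-value via normal approximation = 2*(1 - Phi(|z|)) = 0.363722.
Step 6: alpha = 0.1. fail to reject H0.

R = 9, z = 0.9083, p = 0.363722, fail to reject H0.


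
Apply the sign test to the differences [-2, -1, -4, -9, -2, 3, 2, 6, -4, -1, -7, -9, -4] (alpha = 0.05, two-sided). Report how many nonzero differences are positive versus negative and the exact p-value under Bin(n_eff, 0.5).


Step 1: Discard zero differences. Original n = 13; n_eff = number of nonzero differences = 13.
Nonzero differences (with sign): -2, -1, -4, -9, -2, +3, +2, +6, -4, -1, -7, -9, -4
Step 2: Count signs: positive = 3, negative = 10.
Step 3: Under H0: P(positive) = 0.5, so the number of positives S ~ Bin(13, 0.5).
Step 4: Two-sided exact p-value = sum of Bin(13,0.5) probabilities at or below the observed probability = 0.092285.
Step 5: alpha = 0.05. fail to reject H0.

n_eff = 13, pos = 3, neg = 10, p = 0.092285, fail to reject H0.
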